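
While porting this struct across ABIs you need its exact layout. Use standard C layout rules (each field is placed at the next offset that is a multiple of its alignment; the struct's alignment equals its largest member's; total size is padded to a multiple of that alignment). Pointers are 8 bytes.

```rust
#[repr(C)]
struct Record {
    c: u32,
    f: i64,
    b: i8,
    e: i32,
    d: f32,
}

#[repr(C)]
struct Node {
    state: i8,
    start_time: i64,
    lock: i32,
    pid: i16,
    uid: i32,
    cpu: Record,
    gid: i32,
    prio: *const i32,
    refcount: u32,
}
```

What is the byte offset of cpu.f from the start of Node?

Record: @0: c [4B, align 4] → 4; +4 pad (align 8); @8: f [8B, align 8] → 16; @16: b [1B, align 1] → 17; +3 pad (align 4); @20: e [4B, align 4] → 24; @24: d [4B, align 4] → 28; +4 tail pad (align 8); size 32, align 8
@0: state [1B, align 1] → 1
+7 pad (align 8)
@8: start_time [8B, align 8] → 16
@16: lock [4B, align 4] → 20
@20: pid [2B, align 2] → 22
+2 pad (align 4)
@24: uid [4B, align 4] → 28
+4 pad (align 8)
@32: cpu [32B, align 8] → 64
within Record: f at 8
32 + 8 = 40

40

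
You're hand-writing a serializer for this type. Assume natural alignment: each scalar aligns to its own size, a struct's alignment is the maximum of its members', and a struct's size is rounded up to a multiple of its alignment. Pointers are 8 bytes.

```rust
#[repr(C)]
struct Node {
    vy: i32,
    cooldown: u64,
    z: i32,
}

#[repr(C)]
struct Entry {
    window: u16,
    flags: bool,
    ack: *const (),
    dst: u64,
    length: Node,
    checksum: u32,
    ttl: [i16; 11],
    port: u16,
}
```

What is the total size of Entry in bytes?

Node: vy at 0 (size 4, align 4) → ends 4; pad 4 to align 8 for cooldown; cooldown at 8 (size 8, align 8) → ends 16; z at 16 (size 4, align 4) → ends 20; tail pad 4 to reach multiple of 8; total 24 bytes, alignment 8
window at 0 (size 2, align 2) → ends 2
flags at 2 (size 1, align 1) → ends 3
pad 5 to align 8 for ack
ack at 8 (size 8, align 8) → ends 16
dst at 16 (size 8, align 8) → ends 24
length at 24 (size 24, align 8) → ends 48
checksum at 48 (size 4, align 4) → ends 52
ttl at 52 (size 22, align 2) → ends 74
port at 74 (size 2, align 2) → ends 76
tail pad 4 to reach multiple of 8
total 80 bytes, alignment 8

80 bytes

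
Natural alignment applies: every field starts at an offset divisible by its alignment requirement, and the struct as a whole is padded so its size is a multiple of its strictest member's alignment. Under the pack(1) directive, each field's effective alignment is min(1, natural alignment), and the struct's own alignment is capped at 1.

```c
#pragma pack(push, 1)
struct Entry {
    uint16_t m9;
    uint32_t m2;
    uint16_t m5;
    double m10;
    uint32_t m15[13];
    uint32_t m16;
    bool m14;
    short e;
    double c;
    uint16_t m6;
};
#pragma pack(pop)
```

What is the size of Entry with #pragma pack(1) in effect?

85

0..2  m9  (2B, 1-aligned)
2..6  m2  (4B, 1-aligned)
6..8  m5  (2B, 1-aligned)
8..16  m10  (8B, 1-aligned)
16..68  m15  (52B, 1-aligned)
68..72  m16  (4B, 1-aligned)
72..73  m14  (1B, 1-aligned)
73..75  e  (2B, 1-aligned)
75..83  c  (8B, 1-aligned)
83..85  m6  (2B, 1-aligned)
sizeof = 85, alignof = 1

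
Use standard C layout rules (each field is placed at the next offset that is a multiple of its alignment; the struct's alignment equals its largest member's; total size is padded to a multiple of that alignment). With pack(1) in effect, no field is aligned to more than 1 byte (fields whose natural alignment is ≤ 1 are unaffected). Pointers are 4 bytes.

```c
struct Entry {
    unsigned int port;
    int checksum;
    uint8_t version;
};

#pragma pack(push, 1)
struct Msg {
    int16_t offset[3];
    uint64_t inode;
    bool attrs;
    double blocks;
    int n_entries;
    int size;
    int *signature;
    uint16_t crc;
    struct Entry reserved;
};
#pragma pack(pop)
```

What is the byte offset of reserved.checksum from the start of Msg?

41

Entry: @0: port [4B, align 4] → 4; @4: checksum [4B, align 4] → 8; @8: version [1B, align 1] → 9; +3 tail pad (align 4); size 12, align 4
@0: offset [6B, align 1] → 6
@6: inode [8B, align 1] → 14
@14: attrs [1B, align 1] → 15
@15: blocks [8B, align 1] → 23
@23: n_entries [4B, align 1] → 27
@27: size [4B, align 1] → 31
@31: signature [4B, align 1] → 35
@35: crc [2B, align 1] → 37
@37: reserved [12B, align 1] → 49
within Entry: checksum at 4
37 + 4 = 41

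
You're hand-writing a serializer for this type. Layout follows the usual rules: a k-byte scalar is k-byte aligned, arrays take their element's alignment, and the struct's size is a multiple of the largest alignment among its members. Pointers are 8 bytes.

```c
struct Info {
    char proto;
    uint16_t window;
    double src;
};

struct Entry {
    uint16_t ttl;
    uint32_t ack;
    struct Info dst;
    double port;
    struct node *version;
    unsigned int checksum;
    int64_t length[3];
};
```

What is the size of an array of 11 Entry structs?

Info: proto at 0 (size 1, align 1) → ends 1; pad 1 to align 2 for window; window at 2 (size 2, align 2) → ends 4; pad 4 to align 8 for src; src at 8 (size 8, align 8) → ends 16; total 16 bytes, alignment 8
ttl at 0 (size 2, align 2) → ends 2
pad 2 to align 4 for ack
ack at 4 (size 4, align 4) → ends 8
dst at 8 (size 16, align 8) → ends 24
port at 24 (size 8, align 8) → ends 32
version at 32 (size 8, align 8) → ends 40
checksum at 40 (size 4, align 4) → ends 44
pad 4 to align 8 for length
length at 48 (size 24, align 8) → ends 72
total 72 bytes, alignment 8
array of 11: 11 × 72 = 792

792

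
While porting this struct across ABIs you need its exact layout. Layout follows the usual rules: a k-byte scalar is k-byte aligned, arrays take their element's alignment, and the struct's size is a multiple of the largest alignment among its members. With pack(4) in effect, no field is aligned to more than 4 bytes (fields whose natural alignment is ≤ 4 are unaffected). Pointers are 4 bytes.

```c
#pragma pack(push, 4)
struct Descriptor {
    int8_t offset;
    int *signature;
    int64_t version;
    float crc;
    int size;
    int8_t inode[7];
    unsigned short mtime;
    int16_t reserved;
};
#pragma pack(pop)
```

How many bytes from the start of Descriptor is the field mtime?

32

0..1  offset  (1B, 1-aligned)
1..4  -- padding (3B)
4..8  signature  (4B, 4-aligned)
8..16  version  (8B, 4-aligned)
16..20  crc  (4B, 4-aligned)
20..24  size  (4B, 4-aligned)
24..31  inode  (7B, 1-aligned)
31..32  -- padding (1B)
32..34  mtime  (2B, 2-aligned)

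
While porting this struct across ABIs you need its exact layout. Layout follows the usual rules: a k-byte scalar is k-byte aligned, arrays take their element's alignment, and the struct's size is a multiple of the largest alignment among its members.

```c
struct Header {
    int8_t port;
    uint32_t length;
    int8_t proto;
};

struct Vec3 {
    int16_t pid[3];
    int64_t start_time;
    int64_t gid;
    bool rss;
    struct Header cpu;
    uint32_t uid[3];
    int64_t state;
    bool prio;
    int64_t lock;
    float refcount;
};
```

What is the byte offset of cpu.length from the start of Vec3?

Header: @0: port [1B, align 1] → 1; +3 pad (align 4); @4: length [4B, align 4] → 8; @8: proto [1B, align 1] → 9; +3 tail pad (align 4); size 12, align 4
@0: pid [6B, align 2] → 6
+2 pad (align 8)
@8: start_time [8B, align 8] → 16
@16: gid [8B, align 8] → 24
@24: rss [1B, align 1] → 25
+3 pad (align 4)
@28: cpu [12B, align 4] → 40
within Header: length at 4
28 + 4 = 32

32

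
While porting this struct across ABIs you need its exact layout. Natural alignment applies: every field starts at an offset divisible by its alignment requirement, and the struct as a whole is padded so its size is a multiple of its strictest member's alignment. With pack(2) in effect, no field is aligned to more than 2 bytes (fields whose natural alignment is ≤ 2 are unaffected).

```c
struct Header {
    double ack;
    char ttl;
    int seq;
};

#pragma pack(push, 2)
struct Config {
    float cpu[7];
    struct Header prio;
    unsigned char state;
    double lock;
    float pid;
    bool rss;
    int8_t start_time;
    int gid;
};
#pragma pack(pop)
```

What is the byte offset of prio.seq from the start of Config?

Header: @0: ack [8B, align 8] → 8; @8: ttl [1B, align 1] → 9; +3 pad (align 4); @12: seq [4B, align 4] → 16; size 16, align 8
@0: cpu [28B, align 2] → 28
@28: prio [16B, align 2] → 44
within Header: seq at 12
28 + 12 = 40

40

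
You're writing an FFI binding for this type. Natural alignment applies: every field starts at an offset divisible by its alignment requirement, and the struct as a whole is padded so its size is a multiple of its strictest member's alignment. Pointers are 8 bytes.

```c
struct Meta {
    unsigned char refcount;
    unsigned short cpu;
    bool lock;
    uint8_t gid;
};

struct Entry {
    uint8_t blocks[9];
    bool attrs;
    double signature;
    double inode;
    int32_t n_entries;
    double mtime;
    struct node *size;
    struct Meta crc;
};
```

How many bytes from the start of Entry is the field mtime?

Meta: @0: refcount [1B, align 1] → 1; +1 pad (align 2); @2: cpu [2B, align 2] → 4; @4: lock [1B, align 1] → 5; @5: gid [1B, align 1] → 6; size 6, align 2
@0: blocks [9B, align 1] → 9
@9: attrs [1B, align 1] → 10
+6 pad (align 8)
@16: signature [8B, align 8] → 24
@24: inode [8B, align 8] → 32
@32: n_entries [4B, align 4] → 36
+4 pad (align 8)
@40: mtime [8B, align 8] → 48

40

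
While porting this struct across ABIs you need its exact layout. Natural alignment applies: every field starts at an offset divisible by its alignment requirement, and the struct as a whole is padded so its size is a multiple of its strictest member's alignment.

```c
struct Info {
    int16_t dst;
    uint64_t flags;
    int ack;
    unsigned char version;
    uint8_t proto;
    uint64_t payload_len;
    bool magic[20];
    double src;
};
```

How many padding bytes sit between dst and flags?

0..2  dst  (2B, 2-aligned)
2..8  -- padding (6B)
8..16  flags  (8B, 8-aligned)

6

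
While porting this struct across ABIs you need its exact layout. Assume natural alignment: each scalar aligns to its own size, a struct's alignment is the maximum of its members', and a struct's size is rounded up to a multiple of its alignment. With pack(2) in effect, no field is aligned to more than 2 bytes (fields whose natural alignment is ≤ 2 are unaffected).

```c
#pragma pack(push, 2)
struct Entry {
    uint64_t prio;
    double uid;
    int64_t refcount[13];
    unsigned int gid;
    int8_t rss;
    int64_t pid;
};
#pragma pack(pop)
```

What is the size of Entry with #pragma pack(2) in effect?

prio at 0 (size 8, align 2) → ends 8
uid at 8 (size 8, align 2) → ends 16
refcount at 16 (size 104, align 2) → ends 120
gid at 120 (size 4, align 2) → ends 124
rss at 124 (size 1, align 1) → ends 125
pad 1 to align 2 for pid
pid at 126 (size 8, align 2) → ends 134
total 134 bytes, alignment 2

134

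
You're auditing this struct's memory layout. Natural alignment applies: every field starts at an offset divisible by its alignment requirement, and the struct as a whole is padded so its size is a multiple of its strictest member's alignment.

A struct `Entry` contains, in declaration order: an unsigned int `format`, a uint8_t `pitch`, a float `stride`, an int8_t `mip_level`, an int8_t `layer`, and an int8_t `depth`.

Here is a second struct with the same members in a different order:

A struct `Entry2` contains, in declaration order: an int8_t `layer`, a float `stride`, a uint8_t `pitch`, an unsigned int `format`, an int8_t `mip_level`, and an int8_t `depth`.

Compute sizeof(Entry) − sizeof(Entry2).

format at 0 (size 4, align 4) → ends 4
pitch at 4 (size 1, align 1) → ends 5
pad 3 to align 4 for stride
stride at 8 (size 4, align 4) → ends 12
mip_level at 12 (size 1, align 1) → ends 13
layer at 13 (size 1, align 1) → ends 14
depth at 14 (size 1, align 1) → ends 15
tail pad 1 to reach multiple of 4
total 16 bytes, alignment 4
— Entry2 —
layer at 0 (size 1, align 1) → ends 1
pad 3 to align 4 for stride
stride at 4 (size 4, align 4) → ends 8
pitch at 8 (size 1, align 1) → ends 9
pad 3 to align 4 for format
format at 12 (size 4, align 4) → ends 16
mip_level at 16 (size 1, align 1) → ends 17
depth at 17 (size 1, align 1) → ends 18
tail pad 2 to reach multiple of 4
total 20 bytes, alignment 4
16 − 20 = -4

-4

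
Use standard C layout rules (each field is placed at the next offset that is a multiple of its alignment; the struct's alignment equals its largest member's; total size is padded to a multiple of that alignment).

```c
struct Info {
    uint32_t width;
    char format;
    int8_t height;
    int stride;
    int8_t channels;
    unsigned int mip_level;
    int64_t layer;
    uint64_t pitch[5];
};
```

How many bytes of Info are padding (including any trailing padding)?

0..4  width  (4B, 4-aligned)
4..5  format  (1B, 1-aligned)
5..6  height  (1B, 1-aligned)
6..8  -- padding (2B)
8..12  stride  (4B, 4-aligned)
12..13  channels  (1B, 1-aligned)
13..16  -- padding (3B)
16..20  mip_level  (4B, 4-aligned)
20..24  -- padding (4B)
24..32  layer  (8B, 8-aligned)
32..72  pitch  (40B, 8-aligned)
sizeof = 72, alignof = 8
data bytes 63, size 72 → padding 9

9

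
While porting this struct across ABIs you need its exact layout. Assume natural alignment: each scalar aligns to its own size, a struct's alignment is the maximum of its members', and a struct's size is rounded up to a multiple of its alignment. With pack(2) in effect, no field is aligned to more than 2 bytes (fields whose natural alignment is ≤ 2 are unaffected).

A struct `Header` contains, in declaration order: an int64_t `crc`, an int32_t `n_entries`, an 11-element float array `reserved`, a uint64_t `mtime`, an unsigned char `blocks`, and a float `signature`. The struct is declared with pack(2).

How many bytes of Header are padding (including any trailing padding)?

crc at 0 (size 8, align 2) → ends 8
n_entries at 8 (size 4, align 2) → ends 12
reserved at 12 (size 44, align 2) → ends 56
mtime at 56 (size 8, align 2) → ends 64
blocks at 64 (size 1, align 1) → ends 65
pad 1 to align 2 for signature
signature at 66 (size 4, align 2) → ends 70
total 70 bytes, alignment 2
data bytes 69, size 70 → padding 1

1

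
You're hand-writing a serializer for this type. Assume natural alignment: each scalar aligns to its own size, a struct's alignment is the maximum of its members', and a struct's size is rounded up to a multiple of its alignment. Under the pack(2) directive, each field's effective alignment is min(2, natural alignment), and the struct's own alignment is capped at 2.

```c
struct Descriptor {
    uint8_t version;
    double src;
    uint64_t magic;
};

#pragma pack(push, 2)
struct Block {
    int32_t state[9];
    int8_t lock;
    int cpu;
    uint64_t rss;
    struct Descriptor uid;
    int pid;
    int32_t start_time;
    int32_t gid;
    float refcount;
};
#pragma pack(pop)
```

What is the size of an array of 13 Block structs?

1170

Descriptor: version at 0 (size 1, align 1) → ends 1; pad 7 to align 8 for src; src at 8 (size 8, align 8) → ends 16; magic at 16 (size 8, align 8) → ends 24; total 24 bytes, alignment 8
state at 0 (size 36, align 2) → ends 36
lock at 36 (size 1, align 1) → ends 37
pad 1 to align 2 for cpu
cpu at 38 (size 4, align 2) → ends 42
rss at 42 (size 8, align 2) → ends 50
uid at 50 (size 24, align 2) → ends 74
pid at 74 (size 4, align 2) → ends 78
start_time at 78 (size 4, align 2) → ends 82
gid at 82 (size 4, align 2) → ends 86
refcount at 86 (size 4, align 2) → ends 90
total 90 bytes, alignment 2
array of 13: 13 × 90 = 1170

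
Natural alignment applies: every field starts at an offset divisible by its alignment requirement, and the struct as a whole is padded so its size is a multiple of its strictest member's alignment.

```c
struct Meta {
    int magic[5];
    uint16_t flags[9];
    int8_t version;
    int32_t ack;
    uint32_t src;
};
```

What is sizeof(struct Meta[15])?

magic at 0 (size 20, align 4) → ends 20
flags at 20 (size 18, align 2) → ends 38
version at 38 (size 1, align 1) → ends 39
pad 1 to align 4 for ack
ack at 40 (size 4, align 4) → ends 44
src at 44 (size 4, align 4) → ends 48
total 48 bytes, alignment 4
array of 15: 15 × 48 = 720

720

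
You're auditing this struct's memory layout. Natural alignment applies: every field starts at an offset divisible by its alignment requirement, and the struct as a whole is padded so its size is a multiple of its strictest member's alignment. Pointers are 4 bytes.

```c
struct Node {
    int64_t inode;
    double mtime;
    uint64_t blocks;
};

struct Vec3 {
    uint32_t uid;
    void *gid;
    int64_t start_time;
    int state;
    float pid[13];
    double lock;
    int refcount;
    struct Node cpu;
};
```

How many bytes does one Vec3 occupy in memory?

112 bytes

Node: @0: inode [8B, align 8] → 8; @8: mtime [8B, align 8] → 16; @16: blocks [8B, align 8] → 24; size 24, align 8
@0: uid [4B, align 4] → 4
@4: gid [4B, align 4] → 8
@8: start_time [8B, align 8] → 16
@16: state [4B, align 4] → 20
@20: pid [52B, align 4] → 72
@72: lock [8B, align 8] → 80
@80: refcount [4B, align 4] → 84
+4 pad (align 8)
@88: cpu [24B, align 8] → 112
size 112, align 8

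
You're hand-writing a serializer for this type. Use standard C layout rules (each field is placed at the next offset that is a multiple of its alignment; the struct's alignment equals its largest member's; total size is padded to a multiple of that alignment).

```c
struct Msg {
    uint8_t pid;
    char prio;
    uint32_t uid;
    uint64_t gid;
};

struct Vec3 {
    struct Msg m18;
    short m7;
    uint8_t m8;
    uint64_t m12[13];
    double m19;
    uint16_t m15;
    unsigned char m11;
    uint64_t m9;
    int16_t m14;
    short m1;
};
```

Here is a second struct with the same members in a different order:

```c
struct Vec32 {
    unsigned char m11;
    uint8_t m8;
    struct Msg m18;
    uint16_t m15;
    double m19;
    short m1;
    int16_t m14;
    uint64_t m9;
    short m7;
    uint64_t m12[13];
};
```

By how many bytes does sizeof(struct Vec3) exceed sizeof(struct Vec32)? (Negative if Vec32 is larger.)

Msg: 0..1  pid  (1B, 1-aligned); 1..2  prio  (1B, 1-aligned); 2..4  -- padding (2B); 4..8  uid  (4B, 4-aligned); 8..16  gid  (8B, 8-aligned); sizeof = 16, alignof = 8
0..16  m18  (16B, 8-aligned)
16..18  m7  (2B, 2-aligned)
18..19  m8  (1B, 1-aligned)
19..24  -- padding (5B)
24..128  m12  (104B, 8-aligned)
128..136  m19  (8B, 8-aligned)
136..138  m15  (2B, 2-aligned)
138..139  m11  (1B, 1-aligned)
139..144  -- padding (5B)
144..152  m9  (8B, 8-aligned)
152..154  m14  (2B, 2-aligned)
154..156  m1  (2B, 2-aligned)
156..160  -- tail padding (4B)
sizeof = 160, alignof = 8
— Vec32 —
0..1  m11  (1B, 1-aligned)
1..2  m8  (1B, 1-aligned)
2..8  -- padding (6B)
8..24  m18  (16B, 8-aligned)
24..26  m15  (2B, 2-aligned)
26..32  -- padding (6B)
32..40  m19  (8B, 8-aligned)
40..42  m1  (2B, 2-aligned)
42..44  m14  (2B, 2-aligned)
44..48  -- padding (4B)
48..56  m9  (8B, 8-aligned)
56..58  m7  (2B, 2-aligned)
58..64  -- padding (6B)
64..168  m12  (104B, 8-aligned)
sizeof = 168, alignof = 8
160 − 168 = -8

-8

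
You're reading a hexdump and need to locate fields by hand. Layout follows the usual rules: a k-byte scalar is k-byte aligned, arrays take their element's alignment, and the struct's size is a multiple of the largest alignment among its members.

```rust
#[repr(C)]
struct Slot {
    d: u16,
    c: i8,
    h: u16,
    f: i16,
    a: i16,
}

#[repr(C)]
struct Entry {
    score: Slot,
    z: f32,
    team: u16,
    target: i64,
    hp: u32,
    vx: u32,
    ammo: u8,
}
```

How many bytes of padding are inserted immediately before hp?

0

Slot: 0..2  d  (2B, 2-aligned); 2..3  c  (1B, 1-aligned); 3..4  -- padding (1B); 4..6  h  (2B, 2-aligned); 6..8  f  (2B, 2-aligned); 8..10  a  (2B, 2-aligned); sizeof = 10, alignof = 2
0..10  score  (10B, 2-aligned)
10..12  -- padding (2B)
12..16  z  (4B, 4-aligned)
16..18  team  (2B, 2-aligned)
18..24  -- padding (6B)
24..32  target  (8B, 8-aligned)
32..36  hp  (4B, 4-aligned)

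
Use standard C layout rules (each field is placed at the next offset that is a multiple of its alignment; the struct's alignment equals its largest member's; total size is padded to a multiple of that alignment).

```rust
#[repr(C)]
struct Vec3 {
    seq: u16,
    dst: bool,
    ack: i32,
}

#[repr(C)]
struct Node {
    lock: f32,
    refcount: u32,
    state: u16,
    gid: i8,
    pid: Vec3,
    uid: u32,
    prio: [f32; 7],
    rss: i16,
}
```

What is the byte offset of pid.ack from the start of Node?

16

Vec3: 0..2  seq  (2B, 2-aligned); 2..3  dst  (1B, 1-aligned); 3..4  -- padding (1B); 4..8  ack  (4B, 4-aligned); sizeof = 8, alignof = 4
0..4  lock  (4B, 4-aligned)
4..8  refcount  (4B, 4-aligned)
8..10  state  (2B, 2-aligned)
10..11  gid  (1B, 1-aligned)
11..12  -- padding (1B)
12..20  pid  (8B, 4-aligned)
within Vec3: ack at 4
12 + 4 = 16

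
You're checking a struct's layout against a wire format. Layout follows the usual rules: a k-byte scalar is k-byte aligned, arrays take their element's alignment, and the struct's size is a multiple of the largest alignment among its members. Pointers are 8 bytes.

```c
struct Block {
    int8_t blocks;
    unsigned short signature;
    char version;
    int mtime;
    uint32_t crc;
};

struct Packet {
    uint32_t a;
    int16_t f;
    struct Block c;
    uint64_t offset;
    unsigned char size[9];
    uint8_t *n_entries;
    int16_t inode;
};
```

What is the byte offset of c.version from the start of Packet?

12

Block: blocks at 0 (size 1, align 1) → ends 1; pad 1 to align 2 for signature; signature at 2 (size 2, align 2) → ends 4; version at 4 (size 1, align 1) → ends 5; pad 3 to align 4 for mtime; mtime at 8 (size 4, align 4) → ends 12; crc at 12 (size 4, align 4) → ends 16; total 16 bytes, alignment 4
a at 0 (size 4, align 4) → ends 4
f at 4 (size 2, align 2) → ends 6
pad 2 to align 4 for c
c at 8 (size 16, align 4) → ends 24
within Block: version at 4
8 + 4 = 12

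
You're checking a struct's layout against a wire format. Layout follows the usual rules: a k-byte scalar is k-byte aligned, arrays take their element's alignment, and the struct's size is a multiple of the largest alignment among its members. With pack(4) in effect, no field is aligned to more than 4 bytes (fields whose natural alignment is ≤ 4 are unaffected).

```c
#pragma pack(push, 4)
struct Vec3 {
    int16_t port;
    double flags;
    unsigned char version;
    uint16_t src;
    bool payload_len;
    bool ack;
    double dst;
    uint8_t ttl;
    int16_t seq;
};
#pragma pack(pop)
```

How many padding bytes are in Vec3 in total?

0..2  port  (2B, 2-aligned)
2..4  -- padding (2B)
4..12  flags  (8B, 4-aligned)
12..13  version  (1B, 1-aligned)
13..14  -- padding (1B)
14..16  src  (2B, 2-aligned)
16..17  payload_len  (1B, 1-aligned)
17..18  ack  (1B, 1-aligned)
18..20  -- padding (2B)
20..28  dst  (8B, 4-aligned)
28..29  ttl  (1B, 1-aligned)
29..30  -- padding (1B)
30..32  seq  (2B, 2-aligned)
sizeof = 32, alignof = 4
data bytes 26, size 32 → padding 6

6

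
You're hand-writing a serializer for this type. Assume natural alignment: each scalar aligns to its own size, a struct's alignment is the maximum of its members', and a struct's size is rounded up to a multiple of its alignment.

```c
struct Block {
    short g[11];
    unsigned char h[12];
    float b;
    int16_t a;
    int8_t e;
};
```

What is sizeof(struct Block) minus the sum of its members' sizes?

g at 0 (size 22, align 2) → ends 22
h at 22 (size 12, align 1) → ends 34
pad 2 to align 4 for b
b at 36 (size 4, align 4) → ends 40
a at 40 (size 2, align 2) → ends 42
e at 42 (size 1, align 1) → ends 43
tail pad 1 to reach multiple of 4
total 44 bytes, alignment 4
data bytes 41, size 44 → padding 3

3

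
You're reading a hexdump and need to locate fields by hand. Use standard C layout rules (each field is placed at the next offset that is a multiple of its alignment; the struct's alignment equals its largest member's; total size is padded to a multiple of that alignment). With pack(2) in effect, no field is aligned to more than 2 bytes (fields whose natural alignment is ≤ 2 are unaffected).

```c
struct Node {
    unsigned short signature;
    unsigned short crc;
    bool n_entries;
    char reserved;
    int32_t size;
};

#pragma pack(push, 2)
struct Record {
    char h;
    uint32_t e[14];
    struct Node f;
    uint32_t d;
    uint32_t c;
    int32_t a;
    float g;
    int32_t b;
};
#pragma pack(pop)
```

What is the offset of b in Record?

86

Node: 0..2  signature  (2B, 2-aligned); 2..4  crc  (2B, 2-aligned); 4..5  n_entries  (1B, 1-aligned); 5..6  reserved  (1B, 1-aligned); 6..8  -- padding (2B); 8..12  size  (4B, 4-aligned); sizeof = 12, alignof = 4
0..1  h  (1B, 1-aligned)
1..2  -- padding (1B)
2..58  e  (56B, 2-aligned)
58..70  f  (12B, 2-aligned)
70..74  d  (4B, 2-aligned)
74..78  c  (4B, 2-aligned)
78..82  a  (4B, 2-aligned)
82..86  g  (4B, 2-aligned)
86..90  b  (4B, 2-aligned)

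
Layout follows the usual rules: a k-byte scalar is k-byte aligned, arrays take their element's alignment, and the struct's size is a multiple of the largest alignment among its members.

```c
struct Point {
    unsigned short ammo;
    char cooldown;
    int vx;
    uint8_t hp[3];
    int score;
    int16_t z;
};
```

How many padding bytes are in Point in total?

4

0..2  ammo  (2B, 2-aligned)
2..3  cooldown  (1B, 1-aligned)
3..4  -- padding (1B)
4..8  vx  (4B, 4-aligned)
8..11  hp  (3B, 1-aligned)
11..12  -- padding (1B)
12..16  score  (4B, 4-aligned)
16..18  z  (2B, 2-aligned)
18..20  -- tail padding (2B)
sizeof = 20, alignof = 4
data bytes 16, size 20 → padding 4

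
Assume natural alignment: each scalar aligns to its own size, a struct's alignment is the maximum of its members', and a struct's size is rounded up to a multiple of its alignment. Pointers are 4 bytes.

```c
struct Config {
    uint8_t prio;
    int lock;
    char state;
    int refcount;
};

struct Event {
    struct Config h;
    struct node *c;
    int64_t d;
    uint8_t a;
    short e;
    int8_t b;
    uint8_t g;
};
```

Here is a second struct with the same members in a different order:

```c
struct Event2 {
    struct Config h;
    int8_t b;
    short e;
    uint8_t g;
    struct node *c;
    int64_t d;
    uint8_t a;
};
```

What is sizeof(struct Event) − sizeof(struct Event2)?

-8

Config: prio at 0 (size 1, align 1) → ends 1; pad 3 to align 4 for lock; lock at 4 (size 4, align 4) → ends 8; state at 8 (size 1, align 1) → ends 9; pad 3 to align 4 for refcount; refcount at 12 (size 4, align 4) → ends 16; total 16 bytes, alignment 4
h at 0 (size 16, align 4) → ends 16
c at 16 (size 4, align 4) → ends 20
pad 4 to align 8 for d
d at 24 (size 8, align 8) → ends 32
a at 32 (size 1, align 1) → ends 33
pad 1 to align 2 for e
e at 34 (size 2, align 2) → ends 36
b at 36 (size 1, align 1) → ends 37
g at 37 (size 1, align 1) → ends 38
tail pad 2 to reach multiple of 8
total 40 bytes, alignment 8
— Event2 —
h at 0 (size 16, align 4) → ends 16
b at 16 (size 1, align 1) → ends 17
pad 1 to align 2 for e
e at 18 (size 2, align 2) → ends 20
g at 20 (size 1, align 1) → ends 21
pad 3 to align 4 for c
c at 24 (size 4, align 4) → ends 28
pad 4 to align 8 for d
d at 32 (size 8, align 8) → ends 40
a at 40 (size 1, align 1) → ends 41
tail pad 7 to reach multiple of 8
total 48 bytes, alignment 8
40 − 48 = -8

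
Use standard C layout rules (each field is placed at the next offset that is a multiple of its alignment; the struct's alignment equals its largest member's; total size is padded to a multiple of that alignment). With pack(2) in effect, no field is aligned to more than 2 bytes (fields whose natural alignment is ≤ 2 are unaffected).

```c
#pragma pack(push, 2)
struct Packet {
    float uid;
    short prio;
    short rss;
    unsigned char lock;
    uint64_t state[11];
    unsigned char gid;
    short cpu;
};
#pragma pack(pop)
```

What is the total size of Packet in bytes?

@0: uid [4B, align 2] → 4
@4: prio [2B, align 2] → 6
@6: rss [2B, align 2] → 8
@8: lock [1B, align 1] → 9
+1 pad (align 2)
@10: state [88B, align 2] → 98
@98: gid [1B, align 1] → 99
+1 pad (align 2)
@100: cpu [2B, align 2] → 102
size 102, align 2

102 bytes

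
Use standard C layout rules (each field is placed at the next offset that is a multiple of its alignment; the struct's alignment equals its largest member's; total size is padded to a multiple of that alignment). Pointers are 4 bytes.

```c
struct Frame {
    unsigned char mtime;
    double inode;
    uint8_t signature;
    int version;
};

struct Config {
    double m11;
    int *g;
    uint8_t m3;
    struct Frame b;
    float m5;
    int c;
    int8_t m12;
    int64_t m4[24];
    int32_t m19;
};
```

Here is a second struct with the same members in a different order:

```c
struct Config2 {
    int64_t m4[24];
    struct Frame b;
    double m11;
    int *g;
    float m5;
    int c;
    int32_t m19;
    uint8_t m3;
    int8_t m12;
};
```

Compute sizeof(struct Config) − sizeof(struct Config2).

Frame: 0..1  mtime  (1B, 1-aligned); 1..8  -- padding (7B); 8..16  inode  (8B, 8-aligned); 16..17  signature  (1B, 1-aligned); 17..20  -- padding (3B); 20..24  version  (4B, 4-aligned); sizeof = 24, alignof = 8
0..8  m11  (8B, 8-aligned)
8..12  g  (4B, 4-aligned)
12..13  m3  (1B, 1-aligned)
13..16  -- padding (3B)
16..40  b  (24B, 8-aligned)
40..44  m5  (4B, 4-aligned)
44..48  c  (4B, 4-aligned)
48..49  m12  (1B, 1-aligned)
49..56  -- padding (7B)
56..248  m4  (192B, 8-aligned)
248..252  m19  (4B, 4-aligned)
252..256  -- tail padding (4B)
sizeof = 256, alignof = 8
— Config2 —
0..192  m4  (192B, 8-aligned)
192..216  b  (24B, 8-aligned)
216..224  m11  (8B, 8-aligned)
224..228  g  (4B, 4-aligned)
228..232  m5  (4B, 4-aligned)
232..236  c  (4B, 4-aligned)
236..240  m19  (4B, 4-aligned)
240..241  m3  (1B, 1-aligned)
241..242  m12  (1B, 1-aligned)
242..248  -- tail padding (6B)
sizeof = 248, alignof = 8
256 − 248 = 8

8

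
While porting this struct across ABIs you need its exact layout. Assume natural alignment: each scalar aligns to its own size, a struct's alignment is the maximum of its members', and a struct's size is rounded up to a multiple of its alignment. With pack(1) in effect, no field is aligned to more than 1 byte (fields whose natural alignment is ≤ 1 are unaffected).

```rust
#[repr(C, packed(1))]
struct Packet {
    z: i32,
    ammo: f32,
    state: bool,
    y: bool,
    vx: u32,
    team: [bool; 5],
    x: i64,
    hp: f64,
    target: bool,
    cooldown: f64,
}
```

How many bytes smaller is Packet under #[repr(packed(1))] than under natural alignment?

12

natural layout:
  @0: z [4B, align 4] → 4
  @4: ammo [4B, align 4] → 8
  @8: state [1B, align 1] → 9
  @9: y [1B, align 1] → 10
  +2 pad (align 4)
  @12: vx [4B, align 4] → 16
  @16: team [5B, align 1] → 21
  +3 pad (align 8)
  @24: x [8B, align 8] → 32
  @32: hp [8B, align 8] → 40
  @40: target [1B, align 1] → 41
  +7 pad (align 8)
  @48: cooldown [8B, align 8] → 56
  size 56, align 8
packed(1) layout:
  @0: z [4B, align 1] → 4
  @4: ammo [4B, align 1] → 8
  @8: state [1B, align 1] → 9
  @9: y [1B, align 1] → 10
  @10: vx [4B, align 1] → 14
  @14: team [5B, align 1] → 19
  @19: x [8B, align 1] → 27
  @27: hp [8B, align 1] → 35
  @35: target [1B, align 1] → 36
  @36: cooldown [8B, align 1] → 44
  size 44, align 1
56 − 44 = 12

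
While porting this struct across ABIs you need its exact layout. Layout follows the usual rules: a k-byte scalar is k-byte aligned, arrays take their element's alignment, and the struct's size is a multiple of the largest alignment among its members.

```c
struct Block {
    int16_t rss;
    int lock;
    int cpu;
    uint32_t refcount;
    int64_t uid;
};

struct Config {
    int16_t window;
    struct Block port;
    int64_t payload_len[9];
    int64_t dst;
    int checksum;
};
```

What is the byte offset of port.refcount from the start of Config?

Block: 0..2  rss  (2B, 2-aligned); 2..4  -- padding (2B); 4..8  lock  (4B, 4-aligned); 8..12  cpu  (4B, 4-aligned); 12..16  refcount  (4B, 4-aligned); 16..24  uid  (8B, 8-aligned); sizeof = 24, alignof = 8
0..2  window  (2B, 2-aligned)
2..8  -- padding (6B)
8..32  port  (24B, 8-aligned)
within Block: refcount at 12
8 + 12 = 20

20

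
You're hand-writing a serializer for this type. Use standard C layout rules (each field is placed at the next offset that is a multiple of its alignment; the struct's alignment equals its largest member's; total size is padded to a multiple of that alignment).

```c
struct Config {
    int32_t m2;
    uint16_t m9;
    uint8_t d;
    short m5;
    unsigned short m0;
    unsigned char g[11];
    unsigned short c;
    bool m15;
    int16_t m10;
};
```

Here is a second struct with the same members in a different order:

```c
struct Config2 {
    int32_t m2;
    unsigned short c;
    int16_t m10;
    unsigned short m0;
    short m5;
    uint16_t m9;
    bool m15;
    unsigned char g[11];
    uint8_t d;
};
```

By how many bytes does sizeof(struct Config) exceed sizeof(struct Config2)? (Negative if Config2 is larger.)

m2 at 0 (size 4, align 4) → ends 4
m9 at 4 (size 2, align 2) → ends 6
d at 6 (size 1, align 1) → ends 7
pad 1 to align 2 for m5
m5 at 8 (size 2, align 2) → ends 10
m0 at 10 (size 2, align 2) → ends 12
g at 12 (size 11, align 1) → ends 23
pad 1 to align 2 for c
c at 24 (size 2, align 2) → ends 26
m15 at 26 (size 1, align 1) → ends 27
pad 1 to align 2 for m10
m10 at 28 (size 2, align 2) → ends 30
tail pad 2 to reach multiple of 4
total 32 bytes, alignment 4
— Config2 —
m2 at 0 (size 4, align 4) → ends 4
c at 4 (size 2, align 2) → ends 6
m10 at 6 (size 2, align 2) → ends 8
m0 at 8 (size 2, align 2) → ends 10
m5 at 10 (size 2, align 2) → ends 12
m9 at 12 (size 2, align 2) → ends 14
m15 at 14 (size 1, align 1) → ends 15
g at 15 (size 11, align 1) → ends 26
d at 26 (size 1, align 1) → ends 27
tail pad 1 to reach multiple of 4
total 28 bytes, alignment 4
32 − 28 = 4

4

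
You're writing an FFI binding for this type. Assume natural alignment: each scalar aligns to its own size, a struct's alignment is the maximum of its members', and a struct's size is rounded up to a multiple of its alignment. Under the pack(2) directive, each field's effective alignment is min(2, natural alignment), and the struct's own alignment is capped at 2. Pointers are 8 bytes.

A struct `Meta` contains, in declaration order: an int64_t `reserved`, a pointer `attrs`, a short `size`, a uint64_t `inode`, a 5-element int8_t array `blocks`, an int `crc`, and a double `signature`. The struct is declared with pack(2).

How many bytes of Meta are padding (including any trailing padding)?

reserved at 0 (size 8, align 2) → ends 8
attrs at 8 (size 8, align 2) → ends 16
size at 16 (size 2, align 2) → ends 18
inode at 18 (size 8, align 2) → ends 26
blocks at 26 (size 5, align 1) → ends 31
pad 1 to align 2 for crc
crc at 32 (size 4, align 2) → ends 36
signature at 36 (size 8, align 2) → ends 44
total 44 bytes, alignment 2
data bytes 43, size 44 → padding 1

1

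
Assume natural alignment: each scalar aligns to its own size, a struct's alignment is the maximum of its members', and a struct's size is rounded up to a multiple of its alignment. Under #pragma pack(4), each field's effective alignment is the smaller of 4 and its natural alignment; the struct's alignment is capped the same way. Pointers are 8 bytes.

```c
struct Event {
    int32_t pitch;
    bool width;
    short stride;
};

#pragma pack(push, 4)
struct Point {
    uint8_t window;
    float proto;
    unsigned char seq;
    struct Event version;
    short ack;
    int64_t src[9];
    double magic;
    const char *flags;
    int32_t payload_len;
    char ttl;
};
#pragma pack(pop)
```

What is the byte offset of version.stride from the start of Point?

Event: 0..4  pitch  (4B, 4-aligned); 4..5  width  (1B, 1-aligned); 5..6  -- padding (1B); 6..8  stride  (2B, 2-aligned); sizeof = 8, alignof = 4
0..1  window  (1B, 1-aligned)
1..4  -- padding (3B)
4..8  proto  (4B, 4-aligned)
8..9  seq  (1B, 1-aligned)
9..12  -- padding (3B)
12..20  version  (8B, 4-aligned)
within Event: stride at 6
12 + 6 = 18

18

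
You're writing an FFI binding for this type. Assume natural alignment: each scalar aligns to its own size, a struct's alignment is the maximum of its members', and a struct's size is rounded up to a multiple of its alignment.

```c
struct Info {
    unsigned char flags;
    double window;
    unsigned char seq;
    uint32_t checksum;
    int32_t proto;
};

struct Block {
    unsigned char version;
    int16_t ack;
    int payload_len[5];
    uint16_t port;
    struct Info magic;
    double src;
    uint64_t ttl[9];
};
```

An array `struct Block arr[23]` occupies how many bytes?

Info: 0..1  flags  (1B, 1-aligned); 1..8  -- padding (7B); 8..16  window  (8B, 8-aligned); 16..17  seq  (1B, 1-aligned); 17..20  -- padding (3B); 20..24  checksum  (4B, 4-aligned); 24..28  proto  (4B, 4-aligned); 28..32  -- tail padding (4B); sizeof = 32, alignof = 8
0..1  version  (1B, 1-aligned)
1..2  -- padding (1B)
2..4  ack  (2B, 2-aligned)
4..24  payload_len  (20B, 4-aligned)
24..26  port  (2B, 2-aligned)
26..32  -- padding (6B)
32..64  magic  (32B, 8-aligned)
64..72  src  (8B, 8-aligned)
72..144  ttl  (72B, 8-aligned)
sizeof = 144, alignof = 8
array of 23: 23 × 144 = 3312

3312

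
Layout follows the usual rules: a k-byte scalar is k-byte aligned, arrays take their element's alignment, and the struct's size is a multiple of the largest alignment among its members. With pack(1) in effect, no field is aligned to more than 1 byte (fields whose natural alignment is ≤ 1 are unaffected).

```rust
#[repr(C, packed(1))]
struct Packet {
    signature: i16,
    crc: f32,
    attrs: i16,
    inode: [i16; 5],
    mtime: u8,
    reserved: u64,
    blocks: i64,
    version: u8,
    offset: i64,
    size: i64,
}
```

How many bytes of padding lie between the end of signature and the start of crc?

@0: signature [2B, align 1] → 2
@2: crc [4B, align 1] → 6

0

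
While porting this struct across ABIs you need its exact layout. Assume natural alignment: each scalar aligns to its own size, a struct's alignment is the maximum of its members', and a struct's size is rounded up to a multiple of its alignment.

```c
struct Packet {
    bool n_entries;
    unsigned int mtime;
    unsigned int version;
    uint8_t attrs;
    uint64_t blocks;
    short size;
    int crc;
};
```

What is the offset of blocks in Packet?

16

@0: n_entries [1B, align 1] → 1
+3 pad (align 4)
@4: mtime [4B, align 4] → 8
@8: version [4B, align 4] → 12
@12: attrs [1B, align 1] → 13
+3 pad (align 8)
@16: blocks [8B, align 8] → 24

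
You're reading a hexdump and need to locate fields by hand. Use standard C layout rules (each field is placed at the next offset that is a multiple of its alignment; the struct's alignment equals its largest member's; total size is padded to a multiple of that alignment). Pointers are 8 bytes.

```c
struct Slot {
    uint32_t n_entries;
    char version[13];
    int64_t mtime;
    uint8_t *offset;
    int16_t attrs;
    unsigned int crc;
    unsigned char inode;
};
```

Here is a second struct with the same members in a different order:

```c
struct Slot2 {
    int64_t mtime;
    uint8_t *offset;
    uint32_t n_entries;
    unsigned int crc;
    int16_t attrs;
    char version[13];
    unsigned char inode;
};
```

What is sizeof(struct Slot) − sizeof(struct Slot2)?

@0: n_entries [4B, align 4] → 4
@4: version [13B, align 1] → 17
+7 pad (align 8)
@24: mtime [8B, align 8] → 32
@32: offset [8B, align 8] → 40
@40: attrs [2B, align 2] → 42
+2 pad (align 4)
@44: crc [4B, align 4] → 48
@48: inode [1B, align 1] → 49
+7 tail pad (align 8)
size 56, align 8
— Slot2 —
@0: mtime [8B, align 8] → 8
@8: offset [8B, align 8] → 16
@16: n_entries [4B, align 4] → 20
@20: crc [4B, align 4] → 24
@24: attrs [2B, align 2] → 26
@26: version [13B, align 1] → 39
@39: inode [1B, align 1] → 40
size 40, align 8
56 − 40 = 16

16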